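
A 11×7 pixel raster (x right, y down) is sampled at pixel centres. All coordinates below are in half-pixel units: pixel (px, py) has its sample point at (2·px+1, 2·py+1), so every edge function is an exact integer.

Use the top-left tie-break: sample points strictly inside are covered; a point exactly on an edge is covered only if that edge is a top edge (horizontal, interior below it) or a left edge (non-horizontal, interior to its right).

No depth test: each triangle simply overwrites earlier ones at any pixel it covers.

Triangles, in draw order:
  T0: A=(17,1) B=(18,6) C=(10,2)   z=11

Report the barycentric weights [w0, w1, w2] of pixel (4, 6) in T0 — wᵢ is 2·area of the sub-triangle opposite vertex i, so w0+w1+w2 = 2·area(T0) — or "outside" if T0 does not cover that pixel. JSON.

T0:
  2·area = 36
  edge (17, 1)→(18, 6): d=(1,5) right/bottom  bias=-1
  edge (18, 6)→(10, 2): d=(-8,-4) top-left  bias=+0
  edge (10, 2)→(17, 1): d=(7,-1) top-left  bias=+0
    (8,0)@(17, 1): e=[0,36,0] → .  [on edge]
    (1,1)@(3, 3): e=[72,-36,0] → .  [on edge]
    (6,1)@(13, 3): e=[22,4,10] → X
    (7,1)@(15, 3): e=[12,12,12] → X
    (8,1)@(17, 3): e=[2,20,14] → X
    (9,1)@(19, 3): e=[-8,28,16] → .
    (6,2)@(13, 5): e=[24,-12,24] → .
    (7,2)@(15, 5): e=[14,-4,26] → .
    (8,2)@(17, 5): e=[4,4,28] → X
    (9,2)@(19, 5): e=[-6,12,30] → .
    (8,3)@(17, 7): e=[6,-12,42] → .
    (9,5)@(19, 11): e=[0,-36,72] → .  [on edge]
  covered (4 px):
    . . . . . . . . . . .
    . . . . . . X X X . .
    . . . . . . . . X . .
    . . . . . . . . . . .
    . . . . . . . . . . .
    . . . . . . . . . . .
    . . . . . . . . . . .

Answer: "outside"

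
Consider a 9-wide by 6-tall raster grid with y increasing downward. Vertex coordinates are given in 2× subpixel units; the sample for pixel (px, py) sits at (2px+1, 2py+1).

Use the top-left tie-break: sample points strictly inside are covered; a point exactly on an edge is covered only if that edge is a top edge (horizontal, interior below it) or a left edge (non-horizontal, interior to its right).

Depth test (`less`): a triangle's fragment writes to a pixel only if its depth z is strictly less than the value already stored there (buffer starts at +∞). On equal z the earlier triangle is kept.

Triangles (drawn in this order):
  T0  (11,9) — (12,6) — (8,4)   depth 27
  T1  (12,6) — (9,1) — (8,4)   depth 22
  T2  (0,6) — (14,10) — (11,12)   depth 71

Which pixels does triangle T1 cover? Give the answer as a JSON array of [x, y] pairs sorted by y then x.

T0:
  2·area = 14  (B↔C swapped to make it positive)
  edge (11, 9)→(8, 4): d=(-3,-5) top-left  bias=+0
  edge (8, 4)→(12, 6): d=(4,2) right/bottom  bias=-1
  edge (12, 6)→(11, 9): d=(-1,3) right/bottom  bias=-1
    (6,1)@(13, 3): e=[28,-14,0] → ·  [on edge]
    (4,2)@(9, 5): e=[2,2,10] → █
    (5,2)@(11, 5): e=[12,-2,4] → ·
    (4,3)@(9, 7): e=[-4,10,8] → ·
    (5,3)@(11, 7): e=[6,6,2] → █
    (6,3)@(13, 7): e=[16,2,-4] → ·
    (5,4)@(11, 9): e=[0,14,0] → ·  [on edge]
  covered (2 px):
    · · · · · · · · ·
    · · · · · · · · ·
    · · · · █ · · · ·
    · · · · · █ · · ·
    · · · · · · · · ·
    · · · · · · · · ·
T1:
  2·area = 14  (B↔C swapped to make it positive)
  edge (12, 6)→(8, 4): d=(-4,-2) top-left  bias=+0
  edge (8, 4)→(9, 1): d=(1,-3) top-left  bias=+0
  edge (9, 1)→(12, 6): d=(3,5) right/bottom  bias=-1
    (4,0)@(9, 1): e=[14,0,0] → ·  [on edge]
    (4,1)@(9, 3): e=[6,2,6] → █
    (5,1)@(11, 3): e=[10,8,-4] → ·
    (4,2)@(9, 5): e=[-2,4,12] → ·
    (5,2)@(11, 5): e=[2,10,2] → █
    (6,2)@(13, 5): e=[6,16,-8] → ·
    (3,3)@(7, 7): e=[-14,0,28] → ·  [on edge]
    (5,3)@(11, 7): e=[-6,12,8] → ·
    (7,5)@(15, 11): e=[-14,28,0] → ·  [on edge]
  covered (2 px):
    · · · · · · · · ·
    · · · · █ · · · ·
    · · · · · █ · · ·
    · · · · · · · · ·
    · · · · · · · · ·
    · · · · · · · · ·
T2:
  2·area = 40
  edge (0, 6)→(14, 10): d=(14,4) right/bottom  bias=-1
  edge (14, 10)→(11, 12): d=(-3,2) right/bottom  bias=-1
  edge (11, 12)→(0, 6): d=(-11,-6) top-left  bias=+0
    (1,3)@(3, 7): e=[2,31,7] → █
    (2,3)@(5, 7): e=[-6,27,19] → ·
    (1,4)@(3, 9): e=[30,25,-15] → ·
    (3,4)@(7, 9): e=[14,17,9] → █
    (4,4)@(9, 9): e=[6,13,21] → █
    (5,4)@(11, 9): e=[-2,9,33] → ·
    (3,5)@(7, 11): e=[42,11,-13] → ·
    (4,5)@(9, 11): e=[34,7,-1] → ·
    (5,5)@(11, 11): e=[26,3,11] → █
    (6,5)@(13, 11): e=[18,-1,23] → ·
  covered (4 px):
    · · · · · · · · ·
    · · · · · · · · ·
    · · · · · · · · ·
    · █ · · · · · · ·
    · · · █ █ · · · ·
    · · · · · █ · · ·

Result: [[4,1],[5,2]]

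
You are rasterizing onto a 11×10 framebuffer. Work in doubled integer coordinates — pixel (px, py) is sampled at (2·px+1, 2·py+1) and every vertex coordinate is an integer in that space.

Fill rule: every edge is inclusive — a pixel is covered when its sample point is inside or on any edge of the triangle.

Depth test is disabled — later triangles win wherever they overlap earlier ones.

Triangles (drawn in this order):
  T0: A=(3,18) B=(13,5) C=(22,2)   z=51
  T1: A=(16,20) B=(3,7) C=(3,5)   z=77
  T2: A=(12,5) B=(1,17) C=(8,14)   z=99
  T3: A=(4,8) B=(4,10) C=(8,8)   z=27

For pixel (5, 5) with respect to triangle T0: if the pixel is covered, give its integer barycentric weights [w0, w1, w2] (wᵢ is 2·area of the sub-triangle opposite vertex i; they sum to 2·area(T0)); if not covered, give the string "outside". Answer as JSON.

T0:
  2·area = 87
  edge (3, 18)→(13, 5): d=(10,-13) inclusive
  edge (13, 5)→(22, 2): d=(9,-3) inclusive
  edge (22, 2)→(3, 18): d=(-19,16) inclusive
    (9,1)@(19, 3): e=[58,0,29] → █  [on edge]
    (10,1)@(21, 3): e=[84,6,-3] → ·
    (6,2)@(13, 5): e=[0,0,87] → █  [on edge]
    (7,2)@(15, 5): e=[26,6,55] → █
    (8,2)@(17, 5): e=[52,12,23] → █
    (9,2)@(19, 5): e=[78,18,-9] → ·
    (3,3)@(7, 7): e=[-58,0,145] → ·  [on edge]
    (6,3)@(13, 7): e=[20,18,49] → █
    (8,3)@(17, 7): e=[72,30,-15] → ·
    (0,4)@(1, 9): e=[-116,0,203] → ·  [on edge]
    (5,4)@(11, 9): e=[14,30,43] → █
    (7,4)@(15, 9): e=[66,42,-21] → ·
  covered (11 px):
    · · · · · · · · · · ·
    · · · · · · · · · █ ·
    · · · · · · █ █ █ · ·
    · · · · · · █ █ · · ·
    · · · · · █ █ · · · ·
    · · · · █ █ · · · · ·
    · · · █ · · · · · · ·
    · · · · · · · · · · ·
    · · · · · · · · · · ·
    · · · · · · · · · · ·
T1:
  2·area = 26
  edge (16, 20)→(3, 7): d=(-13,-13) inclusive
  edge (3, 7)→(3, 5): d=(0,-2) inclusive
  edge (3, 5)→(16, 20): d=(13,15) inclusive
    (1,0)@(3, 1): e=[78,0,-52] → ·  [on edge]
    (1,1)@(3, 3): e=[52,0,-26] → ·  [on edge]
    (0,2)@(1, 5): e=[0,-4,30] → ·  [on edge]
    (1,2)@(3, 5): e=[26,0,0] → █  [on edge]
    (2,2)@(5, 5): e=[52,4,-30] → ·
    (1,3)@(3, 7): e=[0,0,26] → █  [on edge]
    (2,3)@(5, 7): e=[26,4,-4] → ·
    (1,4)@(3, 9): e=[-26,0,52] → ·  [on edge]
    (2,4)@(5, 9): e=[0,4,22] → █  [on edge]
    (3,4)@(7, 9): e=[26,8,-8] → ·
    (1,5)@(3, 11): e=[-52,0,78] → ·  [on edge]
    (2,5)@(5, 11): e=[-26,4,48] → ·
    (3,5)@(7, 11): e=[0,8,18] → █  [on edge]
    (1,6)@(3, 13): e=[-78,0,104] → ·  [on edge]
    (4,6)@(9, 13): e=[0,12,14] → █  [on edge]
    (1,7)@(3, 15): e=[-104,0,130] → ·  [on edge]
    (5,7)@(11, 15): e=[0,16,10] → █  [on edge]
    (1,8)@(3, 17): e=[-130,0,156] → ·  [on edge]
    (6,8)@(13, 17): e=[0,20,6] → █  [on edge]
    (1,9)@(3, 19): e=[-156,0,182] → ·  [on edge]
    (7,9)@(15, 19): e=[0,24,2] → █  [on edge]
  covered (8 px):
    · · · · · · · · · · ·
    · · · · · · · · · · ·
    · █ · · · · · · · · ·
    · █ · · · · · · · · ·
    · · █ · · · · · · · ·
    · · · █ · · · · · · ·
    · · · · █ · · · · · ·
    · · · · · █ · · · · ·
    · · · · · · █ · · · ·
    · · · · · · · █ · · ·
T2:
  2·area = 51  (B↔C swapped to make it positive)
  edge (12, 5)→(8, 14): d=(-4,9) inclusive
  edge (8, 14)→(1, 17): d=(-7,3) inclusive
  edge (1, 17)→(12, 5): d=(11,-12) inclusive
    (5,3)@(11, 7): e=[1,40,10] → █
    (6,3)@(13, 7): e=[-17,34,34] → ·
    (4,4)@(9, 9): e=[11,32,8] → █
    (5,4)@(11, 9): e=[-7,26,32] → ·
    (3,5)@(7, 11): e=[21,24,6] → █
    (5,5)@(11, 11): e=[-15,12,54] → ·
    (7,5)@(15, 11): e=[-51,0,102] → ·  [on edge]
    (2,6)@(5, 13): e=[31,16,4] → █
    (4,6)@(9, 13): e=[-5,4,52] → ·
    (1,7)@(3, 15): e=[41,8,2] → █
    (3,7)@(7, 15): e=[5,-4,50] → ·
    (0,8)@(1, 17): e=[51,0,0] → █  [on edge]
  covered (9 px):
    · · · · · · · · · · ·
    · · · · · · · · · · ·
    · · · · · · · · · · ·
    · · · · · █ · · · · ·
    · · · · █ · · · · · ·
    · · · █ █ · · · · · ·
    · · █ █ · · · · · · ·
    · █ █ · · · · · · · ·
    █ · · · · · · · · · ·
    · · · · · · · · · · ·
T3:
  2·area = 8  (B↔C swapped to make it positive)
  edge (4, 8)→(8, 8): d=(4,0) inclusive
  edge (8, 8)→(4, 10): d=(-4,2) inclusive
  edge (4, 10)→(4, 8): d=(0,-2) inclusive
    (2,4)@(5, 9): e=[4,2,2] → █
    (3,4)@(7, 9): e=[4,-2,6] → ·
    (2,5)@(5, 11): e=[12,-6,2] → ·
  covered (1 px):
    · · · · · · · · · · ·
    · · · · · · · · · · ·
    · · · · · · · · · · ·
    · · · · · · · · · · ·
    · · █ · · · · · · · ·
    · · · · · · · · · · ·
    · · · · · · · · · · ·
    · · · · · · · · · · ·
    · · · · · · · · · · ·
    · · · · · · · · · · ·

Final: [48,5,34]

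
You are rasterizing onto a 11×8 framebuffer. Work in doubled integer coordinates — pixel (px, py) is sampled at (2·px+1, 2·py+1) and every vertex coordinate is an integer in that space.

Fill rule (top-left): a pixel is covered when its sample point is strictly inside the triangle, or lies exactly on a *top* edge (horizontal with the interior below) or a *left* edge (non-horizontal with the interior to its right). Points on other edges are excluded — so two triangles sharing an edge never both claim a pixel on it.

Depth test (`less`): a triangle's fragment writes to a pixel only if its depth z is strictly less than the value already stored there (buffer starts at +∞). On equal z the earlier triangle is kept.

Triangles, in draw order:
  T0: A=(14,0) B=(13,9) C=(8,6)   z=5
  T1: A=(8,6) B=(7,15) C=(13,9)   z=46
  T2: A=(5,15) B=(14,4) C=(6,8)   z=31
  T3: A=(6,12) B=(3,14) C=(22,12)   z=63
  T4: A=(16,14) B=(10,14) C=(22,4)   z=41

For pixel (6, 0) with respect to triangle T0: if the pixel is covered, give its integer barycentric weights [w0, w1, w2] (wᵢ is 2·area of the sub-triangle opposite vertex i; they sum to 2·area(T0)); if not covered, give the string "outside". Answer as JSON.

T0:
  2·area = 48
  edge (14, 0)→(13, 9): d=(-1,9) right/bottom  bias=-1
  edge (13, 9)→(8, 6): d=(-5,-3) top-left  bias=+0
  edge (8, 6)→(14, 0): d=(6,-6) top-left  bias=+0
    (6,0)@(13, 1): e=[8,40,0] → █  [on edge]
    (7,0)@(15, 1): e=[-10,46,12] → ·
    (1,1)@(3, 3): e=[96,0,-48] → ·  [on edge]
    (5,1)@(11, 3): e=[24,24,0] → █  [on edge]
    (7,1)@(15, 3): e=[-12,36,24] → ·
    (4,2)@(9, 5): e=[40,8,0] → █  [on edge]
    (7,2)@(15, 5): e=[-14,26,36] → ·
    (3,3)@(7, 7): e=[56,-8,0] → ·  [on edge]
    (4,3)@(9, 7): e=[38,-2,12] → ·
    (5,3)@(11, 7): e=[20,4,24] → █
    (7,3)@(15, 7): e=[-16,16,48] → ·
    (2,4)@(5, 9): e=[72,-24,0] → ·  [on edge]
    (6,4)@(13, 9): e=[0,0,48] → ·  [on edge]
    (1,5)@(3, 11): e=[88,-40,0] → ·  [on edge]
    (0,6)@(1, 13): e=[104,-56,0] → ·  [on edge]
  covered (8 px):
    · · · · · · █ · · · ·
    · · · · · █ █ · · · ·
    · · · · █ █ █ · · · ·
    · · · · · █ █ · · · ·
    · · · · · · · · · · ·
    · · · · · · · · · · ·
    · · · · · · · · · · ·
    · · · · · · · · · · ·
T1:
  2·area = 48  (B↔C swapped to make it positive)
  edge (8, 6)→(13, 9): d=(5,3) right/bottom  bias=-1
  edge (13, 9)→(7, 15): d=(-6,6) right/bottom  bias=-1
  edge (7, 15)→(8, 6): d=(1,-9) top-left  bias=+0
    (10,0)@(21, 1): e=[-64,0,112] → ·  [on edge]
    (1,1)@(3, 3): e=[0,96,-48] → ·  [on edge]
    (9,1)@(19, 3): e=[-48,0,96] → ·  [on edge]
    (8,2)@(17, 5): e=[-32,0,80] → ·  [on edge]
    (4,3)@(9, 7): e=[2,36,10] → █
    (5,3)@(11, 7): e=[-4,24,28] → ·
    (7,3)@(15, 7): e=[-16,0,64] → ·  [on edge]
    (4,4)@(9, 9): e=[12,24,12] → █
    (5,4)@(11, 9): e=[6,12,30] → █
    (6,4)@(13, 9): e=[0,0,48] → ·  [on edge]
    (4,5)@(9, 11): e=[22,12,14] → █
    (5,5)@(11, 11): e=[16,0,32] → ·  [on edge]
    (4,6)@(9, 13): e=[32,0,16] → ·  [on edge]
    (3,7)@(7, 15): e=[48,0,0] → ·  [on edge]
  covered (4 px):
    · · · · · · · · · · ·
    · · · · · · · · · · ·
    · · · · · · · · · · ·
    · · · · █ · · · · · ·
    · · · · █ █ · · · · ·
    · · · · █ · · · · · ·
    · · · · · · · · · · ·
    · · · · · · · · · · ·
T2:
  2·area = 52  (B↔C swapped to make it positive)
  edge (5, 15)→(6, 8): d=(1,-7) top-left  bias=+0
  edge (6, 8)→(14, 4): d=(8,-4) top-left  bias=+0
  edge (14, 4)→(5, 15): d=(-9,11) right/bottom  bias=-1
    (3,0)@(7, 1): e=[0,-52,104] → ·  [on edge]
    (6,2)@(13, 5): e=[46,4,2] → █
    (7,2)@(15, 5): e=[60,12,-20] → ·
    (4,3)@(9, 7): e=[20,4,28] → █
    (5,3)@(11, 7): e=[34,12,6] → █
    (6,3)@(13, 7): e=[48,20,-16] → ·
    (3,4)@(7, 9): e=[8,12,32] → █
    (5,4)@(11, 9): e=[36,28,-12] → ·
    (3,5)@(7, 11): e=[10,28,14] → █
    (4,5)@(9, 11): e=[24,36,-8] → ·
    (3,6)@(7, 13): e=[12,44,-4] → ·
    (2,7)@(5, 15): e=[0,52,0] → ·  [on edge]
  covered (6 px):
    · · · · · · · · · · ·
    · · · · · · · · · · ·
    · · · · · · █ · · · ·
    · · · · █ █ · · · · ·
    · · · █ █ · · · · · ·
    · · · █ · · · · · · ·
    · · · · · · · · · · ·
    · · · · · · · · · · ·
T3:
  2·area = 32  (B↔C swapped to make it positive)
  edge (6, 12)→(22, 12): d=(16,0) top-left  bias=+0
  edge (22, 12)→(3, 14): d=(-19,2) right/bottom  bias=-1
  edge (3, 14)→(6, 12): d=(3,-2) top-left  bias=+0
    (2,6)@(5, 13): e=[16,15,1] → █
    (3,6)@(7, 13): e=[16,11,5] → █
    (4,6)@(9, 13): e=[16,7,9] → █
    (5,6)@(11, 13): e=[16,3,13] → █
    (6,6)@(13, 13): e=[16,-1,17] → ·
    (2,7)@(5, 15): e=[48,-23,7] → ·
    (3,7)@(7, 15): e=[48,-27,11] → ·
    (4,7)@(9, 15): e=[48,-31,15] → ·
    (5,7)@(11, 15): e=[48,-35,19] → ·
  covered (4 px):
    · · · · · · · · · · ·
    · · · · · · · · · · ·
    · · · · · · · · · · ·
    · · · · · · · · · · ·
    · · · · · · · · · · ·
    · · · · · · · · · · ·
    · · █ █ █ █ · · · · ·
    · · · · · · · · · · ·
T4:
  2·area = 60
  edge (16, 14)→(10, 14): d=(-6,0) right/bottom  bias=-1
  edge (10, 14)→(22, 4): d=(12,-10) top-left  bias=+0
  edge (22, 4)→(16, 14): d=(-6,10) right/bottom  bias=-1
    (10,2)@(21, 5): e=[54,2,4] → █
    (9,3)@(19, 7): e=[42,6,12] → █
    (10,3)@(21, 7): e=[42,26,-8] → ·
    (8,4)@(17, 9): e=[30,10,20] → █
    (9,4)@(19, 9): e=[30,30,0] → ·  [on edge]
    (7,5)@(15, 11): e=[18,14,28] → █
    (9,5)@(19, 11): e=[18,54,-12] → ·
    (6,6)@(13, 13): e=[6,18,36] → █
    (8,6)@(17, 13): e=[6,58,-4] → ·
    (6,7)@(13, 15): e=[-6,42,24] → ·
    (7,7)@(15, 15): e=[-6,62,4] → ·
  covered (7 px):
    · · · · · · · · · · ·
    · · · · · · · · · · ·
    · · · · · · · · · · █
    · · · · · · · · · █ ·
    · · · · · · · · █ · ·
    · · · · · · · █ █ · ·
    · · · · · · █ █ · · ·
    · · · · · · · · · · ·

Result: [40,0,8]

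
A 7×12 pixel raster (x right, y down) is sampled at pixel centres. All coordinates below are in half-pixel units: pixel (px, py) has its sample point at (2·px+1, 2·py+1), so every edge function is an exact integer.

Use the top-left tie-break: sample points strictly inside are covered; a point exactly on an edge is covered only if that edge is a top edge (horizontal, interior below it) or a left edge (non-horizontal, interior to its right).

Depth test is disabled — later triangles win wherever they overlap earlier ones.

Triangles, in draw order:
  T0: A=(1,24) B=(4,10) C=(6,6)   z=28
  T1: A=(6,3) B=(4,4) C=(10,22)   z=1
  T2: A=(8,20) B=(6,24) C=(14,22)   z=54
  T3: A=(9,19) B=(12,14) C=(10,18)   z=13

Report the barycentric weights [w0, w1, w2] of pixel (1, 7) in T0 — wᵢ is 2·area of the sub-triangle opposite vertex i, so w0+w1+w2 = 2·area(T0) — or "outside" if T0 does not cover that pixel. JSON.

T0:
  2·area = 16
  edge (1, 24)→(4, 10): d=(3,-14) top-left  bias=+0
  edge (4, 10)→(6, 6): d=(2,-4) top-left  bias=+0
  edge (6, 6)→(1, 24): d=(-5,18) right/bottom  bias=-1
    (2,4)@(5, 9): e=[11,2,3] → X
    (3,4)@(7, 9): e=[39,10,-33] → .
    (2,5)@(5, 11): e=[17,6,-7] → .
    (1,7)@(3, 15): e=[1,6,9] → X
    (2,7)@(5, 15): e=[29,14,-27] → .
    (1,8)@(3, 17): e=[7,10,-1] → .
  covered (2 px):
    . . . . . . .
    . . . . . . .
    . . . . . . .
    . . . . . . .
    . . X . . . .
    . . . . . . .
    . . . . . . .
    . X . . . . .
    . . . . . . .
    . . . . . . .
    . . . . . . .
    . . . . . . .
T1:
  2·area = 42  (B↔C swapped to make it positive)
  edge (6, 3)→(10, 22): d=(4,19) right/bottom  bias=-1
  edge (10, 22)→(4, 4): d=(-6,-18) top-left  bias=+0
  edge (4, 4)→(6, 3): d=(2,-1) top-left  bias=+0
    (1,0)@(3, 1): e=[49,0,-7] → .  [on edge]
    (2,2)@(5, 5): e=[27,12,3] → X
    (3,2)@(7, 5): e=[-11,48,5] → .
    (2,3)@(5, 7): e=[35,0,7] → X  [on edge]
    (3,3)@(7, 7): e=[-3,36,9] → .
    (2,4)@(5, 9): e=[43,-12,11] → .
    (3,4)@(7, 9): e=[5,24,13] → X
    (4,4)@(9, 9): e=[-33,60,15] → .
    (3,5)@(7, 11): e=[13,12,17] → X
    (4,5)@(9, 11): e=[-25,48,19] → .
    (3,6)@(7, 13): e=[21,0,21] → X  [on edge]
    (4,6)@(9, 13): e=[-17,36,23] → .
    (4,9)@(9, 19): e=[7,0,35] → X  [on edge]
  covered (6 px):
    . . . . . . .
    . . . . . . .
    . . X . . . .
    . . X . . . .
    . . . X . . .
    . . . X . . .
    . . . X . . .
    . . . . . . .
    . . . . . . .
    . . . . X . .
    . . . . . . .
    . . . . . . .
T2:
  2·area = 28  (B↔C swapped to make it positive)
  edge (8, 20)→(14, 22): d=(6,2) right/bottom  bias=-1
  edge (14, 22)→(6, 24): d=(-8,2) right/bottom  bias=-1
  edge (6, 24)→(8, 20): d=(2,-4) top-left  bias=+0
    (2,9)@(5, 19): e=[0,42,-14] → .  [on edge]
    (4,10)@(9, 21): e=[4,18,6] → X
    (5,10)@(11, 21): e=[0,14,14] → .  [on edge]
    (3,11)@(7, 23): e=[20,6,2] → X
    (5,11)@(11, 23): e=[12,-2,18] → .
  covered (3 px):
    . . . . . . .
    . . . . . . .
    . . . . . . .
    . . . . . . .
    . . . . . . .
    . . . . . . .
    . . . . . . .
    . . . . . . .
    . . . . . . .
    . . . . . . .
    . . . . X . .
    . . . X X . .
T3:
  2·area = 2
  edge (9, 19)→(12, 14): d=(3,-5) top-left  bias=+0
  edge (12, 14)→(10, 18): d=(-2,4) right/bottom  bias=-1
  edge (10, 18)→(9, 19): d=(-1,1) right/bottom  bias=-1
    (6,7)@(13, 15): e=[8,-6,0] → .  [on edge]
    (5,8)@(11, 17): e=[4,-2,0] → .  [on edge]
    (4,9)@(9, 19): e=[0,2,0] → .  [on edge]
    (3,10)@(7, 21): e=[-4,6,0] → .  [on edge]
    (2,11)@(5, 23): e=[-8,10,0] → .  [on edge]
  covered (0 px):
    . . . . . . .
    . . . . . . .
    . . . . . . .
    . . . . . . .
    . . . . . . .
    . . . . . . .
    . . . . . . .
    . . . . . . .
    . . . . . . .
    . . . . . . .
    . . . . . . .
    . . . . . . .

Answer: [6,9,1]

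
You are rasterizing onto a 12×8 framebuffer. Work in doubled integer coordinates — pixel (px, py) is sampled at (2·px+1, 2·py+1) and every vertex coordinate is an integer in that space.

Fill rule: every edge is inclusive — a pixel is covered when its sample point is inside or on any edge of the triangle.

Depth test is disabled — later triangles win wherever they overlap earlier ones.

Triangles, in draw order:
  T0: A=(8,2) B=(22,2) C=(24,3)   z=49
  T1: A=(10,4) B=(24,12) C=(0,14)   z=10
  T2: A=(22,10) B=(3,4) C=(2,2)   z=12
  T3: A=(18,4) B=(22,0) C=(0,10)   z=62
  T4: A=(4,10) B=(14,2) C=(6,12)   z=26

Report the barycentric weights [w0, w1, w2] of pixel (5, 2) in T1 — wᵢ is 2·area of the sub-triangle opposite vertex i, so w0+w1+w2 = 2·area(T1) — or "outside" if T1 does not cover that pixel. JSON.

T0:
  2·area = 14
  edge (8, 2)→(22, 2): d=(14,0) inclusive
  edge (22, 2)→(24, 3): d=(2,1) inclusive
  edge (24, 3)→(8, 2): d=(-16,-1) inclusive
  covered (0 px):
    · · · · · · · · · · · ·
    · · · · · · · · · · · ·
    · · · · · · · · · · · ·
    · · · · · · · · · · · ·
    · · · · · · · · · · · ·
    · · · · · · · · · · · ·
    · · · · · · · · · · · ·
    · · · · · · · · · · · ·
T1:
  2·area = 220
  edge (10, 4)→(24, 12): d=(14,8) inclusive
  edge (24, 12)→(0, 14): d=(-24,2) inclusive
  edge (0, 14)→(10, 4): d=(10,-10) inclusive
    (6,0)@(13, 1): e=[-66,286,0] → ·  [on edge]
    (5,1)@(11, 3): e=[-22,242,0] → ·  [on edge]
    (4,2)@(9, 5): e=[22,198,0] → #  [on edge]
    (5,2)@(11, 5): e=[6,194,20] → #
    (6,2)@(13, 5): e=[-10,190,40] → ·
    (3,3)@(7, 7): e=[66,154,0] → #  [on edge]
    (6,3)@(13, 7): e=[18,142,60] → #
    (7,3)@(15, 7): e=[2,138,80] → #
    (8,3)@(17, 7): e=[-14,134,100] → ·
    (2,4)@(5, 9): e=[110,110,0] → #  [on edge]
    (8,4)@(17, 9): e=[14,86,120] → #
    (9,4)@(19, 9): e=[-2,82,140] → ·
    (1,5)@(3, 11): e=[154,66,0] → #  [on edge]
    (0,6)@(1, 13): e=[198,22,0] → #  [on edge]
  covered (30 px):
    · · · · · · · · · · · ·
    · · · · · · · · · · · ·
    · · · · # # · · · · · ·
    · · · # # # # # · · · ·
    · · # # # # # # # · · ·
    · # # # # # # # # # # ·
    # # # # # # · · · · · ·
    · · · · · · · · · · · ·
T2:
  2·area = 32
  edge (22, 10)→(3, 4): d=(-19,-6) inclusive
  edge (3, 4)→(2, 2): d=(-1,-2) inclusive
  edge (2, 2)→(22, 10): d=(20,8) inclusive
    (1,1)@(3, 3): e=[19,1,12] → #
    (2,1)@(5, 3): e=[31,5,-4] → ·
    (1,2)@(3, 5): e=[-19,-1,52] → ·
    (3,2)@(7, 5): e=[5,7,20] → #
    (4,2)@(9, 5): e=[17,11,4] → #
    (5,2)@(11, 5): e=[29,15,-12] → ·
    (3,3)@(7, 7): e=[-33,5,60] → ·
    (4,3)@(9, 7): e=[-21,9,44] → ·
    (6,3)@(13, 7): e=[3,17,12] → #
    (7,3)@(15, 7): e=[15,21,-4] → ·
    (6,4)@(13, 9): e=[-35,15,52] → ·
    (9,4)@(19, 9): e=[1,27,4] → #
  covered (5 px):
    · · · · · · · · · · · ·
    · # · · · · · · · · · ·
    · · · # # · · · · · · ·
    · · · · · · # · · · · ·
    · · · · · · · · · # · ·
    · · · · · · · · · · · ·
    · · · · · · · · · · · ·
    · · · · · · · · · · · ·
T3:
  2·area = 48  (B↔C swapped to make it positive)
  edge (18, 4)→(0, 10): d=(-18,6) inclusive
  edge (0, 10)→(22, 0): d=(22,-10) inclusive
  edge (22, 0)→(18, 4): d=(-4,4) inclusive
    (10,0)@(21, 1): e=[36,12,0] → #  [on edge]
    (11,0)@(23, 1): e=[24,32,-8] → ·
    (8,1)@(17, 3): e=[24,16,8] → #
    (9,1)@(19, 3): e=[12,36,0] → #  [on edge]
    (10,1)@(21, 3): e=[0,56,-8] → ·  [on edge]
    (5,2)@(11, 5): e=[24,0,24] → #  [on edge]
    (6,2)@(13, 5): e=[12,20,16] → #
    (7,2)@(15, 5): e=[0,40,8] → #  [on edge]
    (8,2)@(17, 5): e=[-12,60,0] → ·  [on edge]
    (9,2)@(19, 5): e=[-24,80,-8] → ·
    (3,3)@(7, 7): e=[12,4,32] → #
    (4,3)@(9, 7): e=[0,24,24] → #  [on edge]
    (7,3)@(15, 7): e=[-36,84,0] → ·  [on edge]
    (1,4)@(3, 9): e=[0,8,40] → #  [on edge]
    (6,4)@(13, 9): e=[-60,108,0] → ·  [on edge]
    (5,5)@(11, 11): e=[-84,132,0] → ·  [on edge]
    (4,6)@(9, 13): e=[-108,156,0] → ·  [on edge]
    (3,7)@(7, 15): e=[-132,180,0] → ·  [on edge]
  covered (9 px):
    · · · · · · · · · · # ·
    · · · · · · · · # # · ·
    · · · · · # # # · · · ·
    · · · # # · · · · · · ·
    · # · · · · · · · · · ·
    · · · · · · · · · · · ·
    · · · · · · · · · · · ·
    · · · · · · · · · · · ·
T4:
  2·area = 36
  edge (4, 10)→(14, 2): d=(10,-8) inclusive
  edge (14, 2)→(6, 12): d=(-8,10) inclusive
  edge (6, 12)→(4, 10): d=(-2,-2) inclusive
    (6,1)@(13, 3): e=[2,2,32] → #
    (7,1)@(15, 3): e=[18,-18,36] → ·
    (5,2)@(11, 5): e=[6,6,24] → #
    (6,2)@(13, 5): e=[22,-14,28] → ·
    (0,3)@(1, 7): e=[-54,90,0] → ·  [on edge]
    (4,3)@(9, 7): e=[10,10,16] → #
    (5,3)@(11, 7): e=[26,-10,20] → ·
    (1,4)@(3, 9): e=[-18,54,0] → ·  [on edge]
    (3,4)@(7, 9): e=[14,14,8] → #
    (4,4)@(9, 9): e=[30,-6,12] → ·
    (2,5)@(5, 11): e=[18,18,0] → #  [on edge]
    (3,5)@(7, 11): e=[34,-2,4] → ·
    (3,6)@(7, 13): e=[54,-18,0] → ·  [on edge]
    (4,7)@(9, 15): e=[90,-54,0] → ·  [on edge]
  covered (5 px):
    · · · · · · · · · · · ·
    · · · · · · # · · · · ·
    · · · · · # · · · · · ·
    · · · · # · · · · · · ·
    · · · # · · · · · · · ·
    · · # · · · · · · · · ·
    · · · · · · · · · · · ·
    · · · · · · · · · · · ·

Answer: [194,20,6]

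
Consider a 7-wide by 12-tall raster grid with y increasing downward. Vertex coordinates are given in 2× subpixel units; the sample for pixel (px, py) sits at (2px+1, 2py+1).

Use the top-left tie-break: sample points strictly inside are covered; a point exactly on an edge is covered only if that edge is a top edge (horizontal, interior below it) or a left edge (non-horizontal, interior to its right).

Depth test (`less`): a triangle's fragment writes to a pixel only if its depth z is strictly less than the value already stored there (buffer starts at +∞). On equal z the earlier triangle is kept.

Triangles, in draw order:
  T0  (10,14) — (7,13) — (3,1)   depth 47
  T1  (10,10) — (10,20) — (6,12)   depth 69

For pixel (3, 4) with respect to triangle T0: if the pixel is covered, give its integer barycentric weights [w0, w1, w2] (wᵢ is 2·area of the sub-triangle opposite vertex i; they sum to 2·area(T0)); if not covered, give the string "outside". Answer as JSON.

T0:
  2·area = 32
  edge (10, 14)→(7, 13): d=(-3,-1) top-left  bias=+0
  edge (7, 13)→(3, 1): d=(-4,-12) top-left  bias=+0
  edge (3, 1)→(10, 14): d=(7,13) right/bottom  bias=-1
    (1,0)@(3, 1): e=[32,0,0] → .  [on edge]
    (2,2)@(5, 5): e=[22,8,2] → X
    (3,2)@(7, 5): e=[24,32,-24] → .
    (2,3)@(5, 7): e=[16,0,16] → X  [on edge]
    (3,3)@(7, 7): e=[18,24,-10] → .
    (2,4)@(5, 9): e=[10,-8,30] → .
    (3,4)@(7, 9): e=[12,16,4] → X
    (4,4)@(9, 9): e=[14,40,-22] → .
    (0,5)@(1, 11): e=[0,-64,96] → .  [on edge]
    (3,5)@(7, 11): e=[6,8,18] → X
    (4,5)@(9, 11): e=[8,32,-8] → .
    (3,6)@(7, 13): e=[0,0,32] → X  [on edge]
    (6,7)@(13, 15): e=[0,64,-32] → .  [on edge]
    (4,9)@(9, 19): e=[-16,0,48] → .  [on edge]
  covered (6 px):
    . . . . . . .
    . . . . . . .
    . . X . . . .
    . . X . . . .
    . . . X . . .
    . . . X . . .
    . . . X X . .
    . . . . . . .
    . . . . . . .
    . . . . . . .
    . . . . . . .
    . . . . . . .
T1:
  2·area = 40
  edge (10, 10)→(10, 20): d=(0,10) right/bottom  bias=-1
  edge (10, 20)→(6, 12): d=(-4,-8) top-left  bias=+0
  edge (6, 12)→(10, 10): d=(4,-2) top-left  bias=+0
    (4,5)@(9, 11): e=[10,28,2] → X
    (5,5)@(11, 11): e=[-10,44,6] → .
    (3,6)@(7, 13): e=[30,4,6] → X
    (5,6)@(11, 13): e=[-10,36,14] → .
    (3,7)@(7, 15): e=[30,-4,14] → .
    (4,7)@(9, 15): e=[10,12,18] → X
    (5,7)@(11, 15): e=[-10,28,22] → .
    (4,8)@(9, 17): e=[10,4,26] → X
    (5,8)@(11, 17): e=[-10,20,30] → .
    (4,9)@(9, 19): e=[10,-4,34] → .
  covered (5 px):
    . . . . . . .
    . . . . . . .
    . . . . . . .
    . . . . . . .
    . . . . . . .
    . . . . X . .
    . . . X X . .
    . . . . X . .
    . . . . X . .
    . . . . . . .
    . . . . . . .
    . . . . . . .

Final: [16,4,12]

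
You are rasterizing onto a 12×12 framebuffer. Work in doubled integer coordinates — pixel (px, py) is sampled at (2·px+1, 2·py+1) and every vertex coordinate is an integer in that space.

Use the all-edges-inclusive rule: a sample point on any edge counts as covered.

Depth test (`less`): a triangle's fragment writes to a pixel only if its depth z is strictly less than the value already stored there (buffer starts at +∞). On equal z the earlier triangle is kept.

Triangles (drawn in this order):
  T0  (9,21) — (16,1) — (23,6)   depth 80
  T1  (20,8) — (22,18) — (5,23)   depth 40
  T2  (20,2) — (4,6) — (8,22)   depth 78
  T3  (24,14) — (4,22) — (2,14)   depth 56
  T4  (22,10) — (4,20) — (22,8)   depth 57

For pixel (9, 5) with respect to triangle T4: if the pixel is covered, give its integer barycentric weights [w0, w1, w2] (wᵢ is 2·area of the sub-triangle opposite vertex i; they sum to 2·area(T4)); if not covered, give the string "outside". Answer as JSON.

T0:
  2·area = 175
  edge (9, 21)→(16, 1): d=(7,-20) inclusive
  edge (16, 1)→(23, 6): d=(7,5) inclusive
  edge (23, 6)→(9, 21): d=(-14,15) inclusive
    (8,1)@(17, 3): e=[34,9,132] → #
    (9,1)@(19, 3): e=[74,-1,102] → ·
    (7,2)@(15, 5): e=[8,33,134] → #
    (9,2)@(19, 5): e=[88,13,74] → #
    (10,2)@(21, 5): e=[128,3,44] → #
    (11,2)@(23, 5): e=[168,-7,14] → ·
    (7,3)@(15, 7): e=[22,47,106] → #
    (11,3)@(23, 7): e=[182,7,-14] → ·
    (7,4)@(15, 9): e=[36,61,78] → #
    (10,4)@(21, 9): e=[156,31,-12] → ·
    (6,5)@(13, 11): e=[10,85,80] → #
    (9,5)@(19, 11): e=[130,55,-10] → ·
    (4,10)@(9, 21): e=[0,175,0] → #  [on edge]
  covered (20 px):
    · · · · · · · · · · · ·
    · · · · · · · · # · · ·
    · · · · · · · # # # # ·
    · · · · · · · # # # # ·
    · · · · · · · # # # · ·
    · · · · · · # # # · · ·
    · · · · · · # # · · · ·
    · · · · · · # · · · · ·
    · · · · · # · · · · · ·
    · · · · · · · · · · · ·
    · · · · # · · · · · · ·
    · · · · · · · · · · · ·
T1:
  2·area = 180
  edge (20, 8)→(22, 18): d=(2,10) inclusive
  edge (22, 18)→(5, 23): d=(-17,5) inclusive
  edge (5, 23)→(20, 8): d=(15,-15) inclusive
    (9,1)@(19, 3): e=[0,270,-90] → ·  [on edge]
    (11,2)@(23, 5): e=[-36,216,0] → ·  [on edge]
    (10,3)@(21, 7): e=[-12,192,0] → ·  [on edge]
    (9,4)@(19, 9): e=[12,168,0] → #  [on edge]
    (10,4)@(21, 9): e=[-8,158,30] → ·
    (8,5)@(17, 11): e=[36,144,0] → #  [on edge]
    (10,5)@(21, 11): e=[-4,124,60] → ·
    (7,6)@(15, 13): e=[60,120,0] → #  [on edge]
    (10,6)@(21, 13): e=[0,90,90] → #  [on edge]
    (11,6)@(23, 13): e=[-20,80,120] → ·
    (6,7)@(13, 15): e=[84,96,0] → #  [on edge]
    (11,7)@(23, 15): e=[-16,46,150] → ·
    (5,8)@(11, 17): e=[108,72,0] → #  [on edge]
    (4,9)@(9, 19): e=[132,48,0] → #  [on edge]
    (3,10)@(7, 21): e=[156,24,0] → #  [on edge]
    (2,11)@(5, 23): e=[180,0,0] → #  [on edge]
    (11,11)@(23, 23): e=[0,-90,270] → ·  [on edge]
  covered (27 px):
    · · · · · · · · · · · ·
    · · · · · · · · · · · ·
    · · · · · · · · · · · ·
    · · · · · · · · · · · ·
    · · · · · · · · · # · ·
    · · · · · · · · # # · ·
    · · · · · · · # # # # ·
    · · · · · · # # # # # ·
    · · · · · # # # # # # ·
    · · · · # # # # # · · ·
    · · · # # # · · · · · ·
    · · # · · · · · · · · ·
T2:
  2·area = 272  (B↔C swapped to make it positive)
  edge (20, 2)→(8, 22): d=(-12,20) inclusive
  edge (8, 22)→(4, 6): d=(-4,-16) inclusive
  edge (4, 6)→(20, 2): d=(16,-4) inclusive
    (8,1)@(17, 3): e=[48,220,4] → #
    (9,1)@(19, 3): e=[8,252,12] → #
    (10,1)@(21, 3): e=[-32,284,20] → ·
    (4,2)@(9, 5): e=[184,84,4] → #
    (5,2)@(11, 5): e=[144,116,12] → #
    (6,2)@(13, 5): e=[104,148,20] → #
    (7,2)@(15, 5): e=[64,180,28] → #
    (9,2)@(19, 5): e=[-16,244,44] → ·
    (2,3)@(5, 7): e=[240,12,20] → #
    (3,3)@(7, 7): e=[200,44,28] → #
    (8,3)@(17, 7): e=[0,204,68] → #  [on edge]
    (9,3)@(19, 7): e=[-40,236,76] → ·
    (5,8)@(11, 17): e=[0,68,204] → #  [on edge]
  covered (35 px):
    · · · · · · · · · · · ·
    · · · · · · · · # # · ·
    · · · · # # # # # · · ·
    · · # # # # # # # · · ·
    · · # # # # # # · · · ·
    · · · # # # # · · · · ·
    · · · # # # # · · · · ·
    · · · # # # · · · · · ·
    · · · # # # · · · · · ·
    · · · · # · · · · · · ·
    · · · · · · · · · · · ·
    · · · · · · · · · · · ·
T3:
  2·area = 176
  edge (24, 14)→(4, 22): d=(-20,8) inclusive
  edge (4, 22)→(2, 14): d=(-2,-8) inclusive
  edge (2, 14)→(24, 14): d=(22,0) inclusive
    (1,7)@(3, 15): e=[148,6,22] → #
    (2,7)@(5, 15): e=[132,22,22] → #
    (3,7)@(7, 15): e=[116,38,22] → #
    (4,7)@(9, 15): e=[100,54,22] → #
    (5,7)@(11, 15): e=[84,70,22] → #
    (6,7)@(13, 15): e=[68,86,22] → #
    (7,7)@(15, 15): e=[52,102,22] → #
    (8,7)@(17, 15): e=[36,118,22] → #
    (9,7)@(19, 15): e=[20,134,22] → #
    (10,7)@(21, 15): e=[4,150,22] → #
    (11,7)@(23, 15): e=[-12,166,22] → ·
    (1,8)@(3, 17): e=[108,2,66] → #
  covered (22 px):
    · · · · · · · · · · · ·
    · · · · · · · · · · · ·
    · · · · · · · · · · · ·
    · · · · · · · · · · · ·
    · · · · · · · · · · · ·
    · · · · · · · · · · · ·
    · · · · · · · · · · · ·
    · # # # # # # # # # # ·
    · # # # # # # # · · · ·
    · · # # # # · · · · · ·
    · · # · · · · · · · · ·
    · · · · · · · · · · · ·
T4:
  2·area = 36
  edge (22, 10)→(4, 20): d=(-18,10) inclusive
  edge (4, 20)→(22, 8): d=(18,-12) inclusive
  edge (22, 8)→(22, 10): d=(0,2) inclusive
    (10,4)@(21, 9): e=[28,6,2] → #
    (11,4)@(23, 9): e=[8,30,-2] → ·
    (9,5)@(19, 11): e=[12,18,6] → #
    (10,5)@(21, 11): e=[-8,42,2] → ·
    (7,6)@(15, 13): e=[16,6,14] → #
    (8,6)@(17, 13): e=[-4,30,10] → ·
    (9,6)@(19, 13): e=[-24,54,6] → ·
    (6,7)@(13, 15): e=[0,18,18] → #  [on edge]
    (7,7)@(15, 15): e=[-20,42,14] → ·
    (4,8)@(9, 17): e=[4,6,26] → #
    (5,8)@(11, 17): e=[-16,30,22] → ·
    (6,8)@(13, 17): e=[-36,54,18] → ·
  covered (5 px):
    · · · · · · · · · · · ·
    · · · · · · · · · · · ·
    · · · · · · · · · · · ·
    · · · · · · · · · · · ·
    · · · · · · · · · · # ·
    · · · · · · · · · # · ·
    · · · · · · · # · · · ·
    · · · · · · # · · · · ·
    · · · · # · · · · · · ·
    · · · · · · · · · · · ·
    · · · · · · · · · · · ·
    · · · · · · · · · · · ·

Result: [18,6,12]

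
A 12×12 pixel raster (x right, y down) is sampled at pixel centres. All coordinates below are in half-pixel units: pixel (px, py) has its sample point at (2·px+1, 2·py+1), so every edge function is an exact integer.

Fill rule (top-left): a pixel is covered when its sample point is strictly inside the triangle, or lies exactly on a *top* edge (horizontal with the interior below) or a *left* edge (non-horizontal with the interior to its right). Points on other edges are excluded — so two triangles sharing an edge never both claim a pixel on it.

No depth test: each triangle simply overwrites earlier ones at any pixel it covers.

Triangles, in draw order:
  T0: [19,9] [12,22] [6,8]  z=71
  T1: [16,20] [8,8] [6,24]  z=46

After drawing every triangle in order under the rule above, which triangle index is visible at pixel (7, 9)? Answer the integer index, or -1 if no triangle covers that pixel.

T0:
  2·area = 176
  edge (19, 9)→(12, 22): d=(-7,13) right/bottom  bias=-1
  edge (12, 22)→(6, 8): d=(-6,-14) top-left  bias=+0
  edge (6, 8)→(19, 9): d=(13,1) right/bottom  bias=-1
    (1,0)@(3, 1): e=[264,0,-88] → ·  [on edge]
    (3,4)@(7, 9): e=[156,8,12] → █
    (4,4)@(9, 9): e=[130,36,10] → █
    (5,4)@(11, 9): e=[104,64,8] → █
    (6,4)@(13, 9): e=[78,92,6] → █
    (7,4)@(15, 9): e=[52,120,4] → █
    (8,4)@(17, 9): e=[26,148,2] → █
    (9,4)@(19, 9): e=[0,176,0] → ·  [on edge]
    (3,5)@(7, 11): e=[142,-4,38] → ·
    (4,5)@(9, 11): e=[116,24,36] → █
    (9,5)@(19, 11): e=[-14,164,26] → ·
    (4,6)@(9, 13): e=[102,12,62] → █
    (4,7)@(9, 15): e=[88,0,88] → █  [on edge]
  covered (23 px):
    · · · · · · · · · · · ·
    · · · · · · · · · · · ·
    · · · · · · · · · · · ·
    · · · · · · · · · · · ·
    · · · █ █ █ █ █ █ · · ·
    · · · · █ █ █ █ █ · · ·
    · · · · █ █ █ █ · · · ·
    · · · · █ █ █ █ · · · ·
    · · · · · █ █ · · · · ·
    · · · · · █ █ · · · · ·
    · · · · · · · · · · · ·
    · · · · · · · · · · · ·
T1:
  2·area = 152  (B↔C swapped to make it positive)
  edge (16, 20)→(6, 24): d=(-10,4) right/bottom  bias=-1
  edge (6, 24)→(8, 8): d=(2,-16) top-left  bias=+0
  edge (8, 8)→(16, 20): d=(8,12) right/bottom  bias=-1
    (4,5)@(9, 11): e=[118,22,12] → █
    (5,5)@(11, 11): e=[110,54,-12] → ·
    (4,6)@(9, 13): e=[98,26,28] → █
    (5,6)@(11, 13): e=[90,58,4] → █
    (6,6)@(13, 13): e=[82,90,-20] → ·
    (4,7)@(9, 15): e=[78,30,44] → █
    (6,7)@(13, 15): e=[62,94,-4] → ·
    (3,8)@(7, 17): e=[66,2,84] → █
    (6,8)@(13, 17): e=[42,98,12] → █
    (7,8)@(15, 17): e=[34,130,-12] → ·
    (3,9)@(7, 19): e=[46,6,100] → █
    (7,9)@(15, 19): e=[14,134,4] → █
  covered (19 px):
    · · · · · · · · · · · ·
    · · · · · · · · · · · ·
    · · · · · · · · · · · ·
    · · · · · · · · · · · ·
    · · · · · · · · · · · ·
    · · · · █ · · · · · · ·
    · · · · █ █ · · · · · ·
    · · · · █ █ · · · · · ·
    · · · █ █ █ █ · · · · ·
    · · · █ █ █ █ █ · · · ·
    · · · █ █ █ █ · · · · ·
    · · · █ · · · · · · · ·

Z-buffer (winner per pixel, '.' = empty):
  . . . . . . . . . . . .
  . . . . . . . . . . . .
  . . . . . . . . . . . .
  . . . . . . . . . . . .
  . . . 0 0 0 0 0 0 . . .
  . . . . 1 0 0 0 0 . . .
  . . . . 1 1 0 0 . . . .
  . . . . 1 1 0 0 . . . .
  . . . 1 1 1 1 . . . . .
  . . . 1 1 1 1 1 . . . .
  . . . 1 1 1 1 . . . . .
  . . . 1 . . . . . . . .

Result: 1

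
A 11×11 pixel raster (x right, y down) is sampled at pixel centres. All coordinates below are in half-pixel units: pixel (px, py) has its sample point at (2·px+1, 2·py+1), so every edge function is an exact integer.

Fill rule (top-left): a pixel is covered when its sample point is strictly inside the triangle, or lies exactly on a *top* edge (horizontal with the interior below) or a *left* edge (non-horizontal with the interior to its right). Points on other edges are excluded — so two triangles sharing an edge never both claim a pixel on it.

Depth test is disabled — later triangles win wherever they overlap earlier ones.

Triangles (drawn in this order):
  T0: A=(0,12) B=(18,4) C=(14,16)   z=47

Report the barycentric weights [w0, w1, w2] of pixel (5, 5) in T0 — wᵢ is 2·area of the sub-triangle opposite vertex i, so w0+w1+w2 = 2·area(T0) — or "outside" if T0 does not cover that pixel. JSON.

T0:
  2·area = 184
  edge (0, 12)→(18, 4): d=(18,-8) top-left  bias=+0
  edge (18, 4)→(14, 16): d=(-4,12) right/bottom  bias=-1
  edge (14, 16)→(0, 12): d=(-14,-4) top-left  bias=+0
    (9,0)@(19, 1): e=[-46,0,230] → ·  [on edge]
    (8,2)@(17, 5): e=[10,8,166] → #
    (9,2)@(19, 5): e=[26,-16,174] → ·
    (6,3)@(13, 7): e=[14,48,122] → #
    (7,3)@(15, 7): e=[30,24,130] → #
    (8,3)@(17, 7): e=[46,0,138] → ·  [on edge]
    (3,4)@(7, 9): e=[2,112,70] → #
    (4,4)@(9, 9): e=[18,88,78] → #
    (5,4)@(11, 9): e=[34,64,86] → #
    (8,4)@(17, 9): e=[82,-8,110] → ·
    (1,5)@(3, 11): e=[6,152,26] → #
    (2,5)@(5, 11): e=[22,128,34] → #
    (7,6)@(15, 13): e=[138,0,46] → ·  [on edge]
    (6,9)@(13, 19): e=[230,0,-46] → ·  [on edge]
  covered (22 px):
    · · · · · · · · · · ·
    · · · · · · · · · · ·
    · · · · · · · · # · ·
    · · · · · · # # · · ·
    · · · # # # # # · · ·
    · # # # # # # # · · ·
    · · # # # # # · · · ·
    · · · · · # # · · · ·
    · · · · · · · · · · ·
    · · · · · · · · · · ·
    · · · · · · · · · · ·

Answer: [56,58,70]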